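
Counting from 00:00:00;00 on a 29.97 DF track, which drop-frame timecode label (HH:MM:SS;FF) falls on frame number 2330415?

21:35:58;07

Ten DF minutes hold 17982 frames, so frame 2330415 lies in block 129 (frames 2319678–2337659) with 10737 frames into that block.
The block's first minute is 1800 frames and the rest 1798 each; 10737 frames reaches minute 5, so 129 × 18 + 5 × 2 = 2332 labels have been skipped so far.
Adding those back, label number 2330415 + 2332 = 2332747 at 30 labels/s is 77758 s + 7 f = 21 h 35 min 58 s frame 7, i.e. 21:35:58;07.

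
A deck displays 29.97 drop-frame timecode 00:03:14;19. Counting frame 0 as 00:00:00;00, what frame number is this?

As if non-drop at 30 labels/s: (0 × 3600 + 3 × 60 + 14) × 30 + 19 = 5839.
Minute boundaries passed: 3; those not divisible by 10: 3 − 0 = 3; dropped labels = 2 × 3 = 6.
Actual frame index = 5839 − 6 = 5833.

5833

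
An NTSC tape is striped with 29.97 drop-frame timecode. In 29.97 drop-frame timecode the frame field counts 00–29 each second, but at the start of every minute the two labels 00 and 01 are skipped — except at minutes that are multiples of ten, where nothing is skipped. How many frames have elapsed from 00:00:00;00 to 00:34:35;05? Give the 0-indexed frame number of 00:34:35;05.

62193

Complete 10-minute blocks: 3, each 17982 frames → 53946.
Remaining 4 whole minutes in the current block: 1800 + 3 × 1798 = 7194 frames.
Within the current minute: 35 × 30 + 5 − 2 = 1053 (labels ;00/;01 skipped at this minute). Total = 53946 + 7194 + 1053 = 62193.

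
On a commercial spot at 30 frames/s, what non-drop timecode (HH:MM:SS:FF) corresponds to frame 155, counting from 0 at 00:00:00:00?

155 ÷ 30 = 5 full seconds, remainder 5 frames.
5 s = 0 h 0 min 5 s.
Timecode: 00:00:05:05.

00:00:05:05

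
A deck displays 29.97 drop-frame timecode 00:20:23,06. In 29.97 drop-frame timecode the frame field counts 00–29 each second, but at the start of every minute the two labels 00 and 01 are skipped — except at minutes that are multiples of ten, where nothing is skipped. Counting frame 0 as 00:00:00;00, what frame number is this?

As if non-drop at 30 labels/s: (0 × 3600 + 20 × 60 + 23) × 30 + 6 = 36696.
Minute boundaries passed: 20; those not divisible by 10: 20 − 2 = 18; dropped labels = 2 × 18 = 36.
Actual frame index = 36696 − 36 = 36660.

36660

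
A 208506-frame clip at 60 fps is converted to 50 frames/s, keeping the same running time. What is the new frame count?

Target frames = source frames × (target rate / source rate) = 208506 × (50)/(60) = 208506 × 5/6 = 173755.

173755 frames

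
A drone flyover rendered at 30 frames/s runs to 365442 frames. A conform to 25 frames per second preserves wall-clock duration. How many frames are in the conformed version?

304535 frames

Target frames = source frames × (target rate / source rate) = 365442 × (25)/(30) = 365442 × 5/6 = 304535.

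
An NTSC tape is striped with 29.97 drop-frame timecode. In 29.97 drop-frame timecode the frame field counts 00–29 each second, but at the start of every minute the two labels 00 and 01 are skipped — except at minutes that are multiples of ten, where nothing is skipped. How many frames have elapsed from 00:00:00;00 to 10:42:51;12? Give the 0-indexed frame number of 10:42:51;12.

As if non-drop at 30 labels/s: (10 × 3600 + 42 × 60 + 51) × 30 + 12 = 1157142.
Minute boundaries passed: 642; those not divisible by 10: 642 − 64 = 578; dropped labels = 2 × 578 = 1156.
Actual frame index = 1157142 − 1156 = 1155986.

1155986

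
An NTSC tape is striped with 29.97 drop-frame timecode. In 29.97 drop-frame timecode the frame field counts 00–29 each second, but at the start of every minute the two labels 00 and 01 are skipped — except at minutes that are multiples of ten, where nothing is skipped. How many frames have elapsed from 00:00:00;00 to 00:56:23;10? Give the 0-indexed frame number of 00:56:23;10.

101398

Complete 10-minute blocks: 5, each 17982 frames → 89910.
Remaining 6 whole minutes in the current block: 1800 + 5 × 1798 = 10790 frames.
Within the current minute: 23 × 30 + 10 − 2 = 698 (labels ;00/;01 skipped at this minute). Total = 89910 + 10790 + 698 = 101398.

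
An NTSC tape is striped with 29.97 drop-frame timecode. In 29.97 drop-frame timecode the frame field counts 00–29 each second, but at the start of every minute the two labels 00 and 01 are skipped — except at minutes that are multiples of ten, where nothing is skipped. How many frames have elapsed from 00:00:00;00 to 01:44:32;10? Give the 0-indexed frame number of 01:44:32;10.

Complete 10-minute blocks: 10, each 17982 frames → 179820.
Remaining 4 whole minutes in the current block: 1800 + 3 × 1798 = 7194 frames.
Within the current minute: 32 × 30 + 10 − 2 = 968 (labels ;00/;01 skipped at this minute). Total = 179820 + 7194 + 968 = 187982.

187982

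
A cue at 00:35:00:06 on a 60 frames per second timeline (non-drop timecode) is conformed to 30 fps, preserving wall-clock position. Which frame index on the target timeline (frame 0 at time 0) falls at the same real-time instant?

frame 63003

Source frame index: (0×3600 + 35×60 + 0) × 60 + 6 = 126006.
Real time: 126006 / (60) = 21001/10 s.
Target frame: (21001/10) × (30) = 63003.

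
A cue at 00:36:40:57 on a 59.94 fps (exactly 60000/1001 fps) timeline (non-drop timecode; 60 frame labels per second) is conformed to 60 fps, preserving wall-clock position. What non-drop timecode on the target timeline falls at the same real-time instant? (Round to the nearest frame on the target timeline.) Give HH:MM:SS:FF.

00:36:43:09

Source frame index: (0×3600 + 36×60 + 40) × 60 + 57 = 132057.
Real time: 132057 / (60000/1001) = 44063019/20000 s.
Target frame: (44063019/20000) × (60) = 132189057/1000 ≈ 132189.057 → 132189.
At 60 labels/s: frame 132189 → 00:36:43:09.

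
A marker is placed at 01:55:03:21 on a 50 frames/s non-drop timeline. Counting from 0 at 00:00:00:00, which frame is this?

Total seconds to the label: (1 × 3600 + 55 × 60 + 3) = 6903.
Frame index = 6903 × 50 + 21 = 345171.

345171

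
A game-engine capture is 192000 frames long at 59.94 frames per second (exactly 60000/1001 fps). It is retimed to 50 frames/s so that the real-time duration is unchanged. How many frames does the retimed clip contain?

160160 frames

Target frames = source frames × (target rate / source rate) = 192000 × (50)/(60000/1001) = 192000 × 1001/1200 = 160160.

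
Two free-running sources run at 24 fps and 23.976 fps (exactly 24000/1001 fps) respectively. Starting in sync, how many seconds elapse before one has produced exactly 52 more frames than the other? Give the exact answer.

The gap grows by |24000/1001 − 24| = 24/1001 frames per second.
Time for a 52-frame gap: 52 ÷ (24/1001) = 13013/6 s.

13013/6 seconds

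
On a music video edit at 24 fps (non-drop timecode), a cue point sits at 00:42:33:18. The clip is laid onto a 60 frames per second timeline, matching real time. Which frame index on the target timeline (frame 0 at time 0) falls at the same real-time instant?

Source frame index: (0×3600 + 42×60 + 33) × 24 + 18 = 61290.
Real time: 61290 / (24) = 10215/4 s.
Target frame: (10215/4) × (60) = 153225.

frame 153225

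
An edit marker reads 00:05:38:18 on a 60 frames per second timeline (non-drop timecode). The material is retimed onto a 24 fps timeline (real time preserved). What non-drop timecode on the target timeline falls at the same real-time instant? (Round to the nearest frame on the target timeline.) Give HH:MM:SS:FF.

Source frame index: (0×3600 + 5×60 + 38) × 60 + 18 = 20298.
Real time: 20298 / (60) = 3383/10 s.
Target frame: (3383/10) × (24) = 40596/5 ≈ 8119.200 → 8119.
At 24 labels/s: frame 8119 → 00:05:38:07.

00:05:38:07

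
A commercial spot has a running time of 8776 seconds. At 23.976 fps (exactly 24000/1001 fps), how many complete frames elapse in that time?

Frames = 8776 × 24000/1001 = 210624000/1001 ≈ 210413.5864.
Complete frames: 210413.

210413 frames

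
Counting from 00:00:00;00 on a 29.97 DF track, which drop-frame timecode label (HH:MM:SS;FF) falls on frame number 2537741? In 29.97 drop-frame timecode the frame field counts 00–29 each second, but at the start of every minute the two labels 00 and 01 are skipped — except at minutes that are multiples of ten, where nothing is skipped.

23:31:16;01

Ten DF minutes hold 17982 frames, so frame 2537741 lies in block 141 (frames 2535462–2553443) with 2279 frames into that block.
The block's first minute is 1800 frames and the rest 1798 each; 2279 frames reaches minute 1, so 141 × 18 + 1 × 2 = 2540 labels have been skipped so far.
Adding those back, label number 2537741 + 2540 = 2540281 at 30 labels/s is 84676 s + 1 f = 23 h 31 min 16 s frame 1, i.e. 23:31:16;01.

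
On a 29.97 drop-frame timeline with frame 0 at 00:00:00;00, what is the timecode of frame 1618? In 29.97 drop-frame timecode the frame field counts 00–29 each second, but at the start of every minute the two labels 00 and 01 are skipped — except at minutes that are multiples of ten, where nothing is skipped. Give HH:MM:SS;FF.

00:00:53;28

Ten DF minutes hold 17982 frames, so frame 1618 lies in block 0 (frames 0–17981) with 1618 frames into that block.
The block's first minute is 1800 frames and the rest 1798 each; 1618 frames reaches minute 0, so 0 × 18 + 0 × 2 = 0 labels have been skipped so far.
Adding those back, label number 1618 + 0 = 1618 at 30 labels/s is 53 s + 28 f = 0 h 0 min 53 s frame 28, i.e. 00:00:53;28.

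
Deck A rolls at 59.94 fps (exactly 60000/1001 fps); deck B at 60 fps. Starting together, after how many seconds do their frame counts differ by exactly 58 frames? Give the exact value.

29029/30 seconds

The gap grows by |60 − 60000/1001| = 60/1001 frames per second.
Time for a 58-frame gap: 58 ÷ (60/1001) = 29029/30 s.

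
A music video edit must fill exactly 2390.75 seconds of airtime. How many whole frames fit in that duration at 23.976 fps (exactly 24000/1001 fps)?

Frames = 2390.75 × 24000/1001 = 57378000/1001 ≈ 57320.6793.
Complete frames: 57320.

57320 frames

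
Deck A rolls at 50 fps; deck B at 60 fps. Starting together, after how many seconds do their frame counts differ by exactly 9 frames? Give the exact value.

0.9 seconds

The gap grows by |60 − 50| = 10 frames per second.
Time for a 9-frame gap: 9 ÷ (10) = 0.9 s.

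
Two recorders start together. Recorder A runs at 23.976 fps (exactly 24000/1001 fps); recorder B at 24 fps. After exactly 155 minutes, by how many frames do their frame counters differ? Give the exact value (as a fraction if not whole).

155 min = 9300 s.
A emits 24000/1001 × 9300 = 223200000/1001 frames; B emits 24 × 9300 = 223200.
Difference = 223200/1001 frames (≈ 222.9770); B is ahead of A.

223200/1001 frames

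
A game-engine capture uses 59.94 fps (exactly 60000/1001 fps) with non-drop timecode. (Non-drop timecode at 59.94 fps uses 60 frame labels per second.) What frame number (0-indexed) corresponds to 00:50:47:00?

Total seconds to the label: (0 × 3600 + 50 × 60 + 47) = 3047.
Frame index = 3047 × 60 + 0 = 182820.

182820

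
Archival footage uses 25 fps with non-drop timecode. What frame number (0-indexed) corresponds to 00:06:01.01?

frame 9026

Total seconds to the label: (0 × 3600 + 6 × 60 + 1) = 361.
Frame index = 361 × 25 + 1 = 9026.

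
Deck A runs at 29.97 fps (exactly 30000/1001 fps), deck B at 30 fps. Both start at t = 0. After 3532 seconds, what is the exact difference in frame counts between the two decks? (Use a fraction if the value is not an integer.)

A emits 30000/1001 × 3532 = 105960000/1001 frames; B emits 30 × 3532 = 105960.
Difference = 105960/1001 frames (≈ 105.8541); B is ahead of A.

105960/1001 frames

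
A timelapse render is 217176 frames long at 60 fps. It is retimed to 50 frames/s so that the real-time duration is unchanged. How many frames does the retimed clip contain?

Frames at target rate = 217176 × (50) / (60) = 180980.

180980 frames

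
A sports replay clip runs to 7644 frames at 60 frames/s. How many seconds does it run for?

127.4 seconds

Running time = 7644 / (60) = 127.4 s.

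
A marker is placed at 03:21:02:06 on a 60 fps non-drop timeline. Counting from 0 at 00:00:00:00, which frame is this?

Total seconds to the label: (3 × 3600 + 21 × 60 + 2) = 12062.
Frame index = 12062 × 60 + 6 = 723726.

723726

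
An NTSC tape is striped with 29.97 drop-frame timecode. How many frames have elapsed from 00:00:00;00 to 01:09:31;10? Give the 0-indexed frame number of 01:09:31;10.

125014

As if non-drop at 30 labels/s: (1 × 3600 + 9 × 60 + 31) × 30 + 10 = 125140.
Minute boundaries passed: 69; those not divisible by 10: 69 − 6 = 63; dropped labels = 2 × 63 = 126.
Actual frame index = 125140 − 126 = 125014.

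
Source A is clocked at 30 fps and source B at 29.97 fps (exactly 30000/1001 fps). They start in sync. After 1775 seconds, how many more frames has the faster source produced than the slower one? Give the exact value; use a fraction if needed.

53250/1001 frames

A emits 30 × 1775 = 53250 frames; B emits 30000/1001 × 1775 = 53250000/1001.
Difference = 53250/1001 frames (≈ 53.1968); B is behind A.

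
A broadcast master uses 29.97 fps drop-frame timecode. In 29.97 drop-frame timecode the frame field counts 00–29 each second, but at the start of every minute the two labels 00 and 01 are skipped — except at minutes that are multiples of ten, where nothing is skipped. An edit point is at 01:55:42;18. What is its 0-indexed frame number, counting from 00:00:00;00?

As if non-drop at 30 labels/s: (1 × 3600 + 55 × 60 + 42) × 30 + 18 = 208278.
Minute boundaries passed: 115; those not divisible by 10: 115 − 11 = 104; dropped labels = 2 × 104 = 208.
Actual frame index = 208278 − 208 = 208070.

208070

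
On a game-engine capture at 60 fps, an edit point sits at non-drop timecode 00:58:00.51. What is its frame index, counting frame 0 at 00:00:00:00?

Total seconds to the label: (0 × 3600 + 58 × 60 + 0) = 3480.
Frame index = 3480 × 60 + 51 = 208851.

frame 208851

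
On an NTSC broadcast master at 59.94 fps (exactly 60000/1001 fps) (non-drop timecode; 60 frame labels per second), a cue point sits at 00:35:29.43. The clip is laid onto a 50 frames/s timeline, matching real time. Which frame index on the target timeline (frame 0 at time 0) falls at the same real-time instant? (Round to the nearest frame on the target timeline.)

frame 106592

Source frame index: (0×3600 + 35×60 + 29) × 60 + 43 = 127783.
Real time: 127783 / (60000/1001) = 127910783/60000 s.
Target frame: (127910783/60000) × (50) = 127910783/1200 ≈ 106592.319 → 106592.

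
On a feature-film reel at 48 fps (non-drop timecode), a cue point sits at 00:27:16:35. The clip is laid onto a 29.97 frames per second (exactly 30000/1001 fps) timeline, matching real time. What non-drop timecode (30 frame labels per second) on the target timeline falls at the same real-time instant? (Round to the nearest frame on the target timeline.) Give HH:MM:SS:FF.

Source frame index: (0×3600 + 27×60 + 16) × 48 + 35 = 78563.
Real time: 78563 / (48) = 78563/48 s.
Target frame: (78563/48) × (30000/1001) = 49101875/1001 ≈ 49052.822 → 49053.
At 30 labels/s: frame 49053 → 00:27:15:03.

00:27:15:03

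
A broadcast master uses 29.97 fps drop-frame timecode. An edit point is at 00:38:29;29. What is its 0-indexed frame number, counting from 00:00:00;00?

69229

Complete 10-minute blocks: 3, each 17982 frames → 53946.
Remaining 8 whole minutes in the current block: 1800 + 7 × 1798 = 14386 frames.
Within the current minute: 29 × 30 + 29 − 2 = 897 (labels ;00/;01 skipped at this minute). Total = 53946 + 14386 + 897 = 69229.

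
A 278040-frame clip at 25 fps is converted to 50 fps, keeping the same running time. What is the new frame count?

556080 frames

Frames at target rate = 278040 × (50) / (25) = 556080.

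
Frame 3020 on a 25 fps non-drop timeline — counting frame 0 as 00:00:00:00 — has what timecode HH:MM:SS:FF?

00:02:00:20

3020 ÷ 25 = 120 full seconds, remainder 20 frames.
120 s = 0 h 2 min 0 s.
Timecode: 00:02:00:20.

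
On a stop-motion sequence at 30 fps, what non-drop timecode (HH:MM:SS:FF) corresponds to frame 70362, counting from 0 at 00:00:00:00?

00:39:05:12

70362 ÷ 30 = 2345 full seconds, remainder 12 frames.
2345 s = 0 h 39 min 5 s.
Timecode: 00:39:05:12.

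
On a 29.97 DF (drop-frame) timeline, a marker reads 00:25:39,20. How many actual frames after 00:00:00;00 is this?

46144

Complete 10-minute blocks: 2, each 17982 frames → 35964.
Remaining 5 whole minutes in the current block: 1800 + 4 × 1798 = 8992 frames.
Within the current minute: 39 × 30 + 20 − 2 = 1188 (labels ;00/;01 skipped at this minute). Total = 35964 + 8992 + 1188 = 46144.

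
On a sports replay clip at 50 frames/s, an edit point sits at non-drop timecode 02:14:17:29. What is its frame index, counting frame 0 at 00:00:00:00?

frame 402879

Total seconds to the label: (2 × 3600 + 14 × 60 + 17) = 8057.
Frame index = 8057 × 50 + 29 = 402879.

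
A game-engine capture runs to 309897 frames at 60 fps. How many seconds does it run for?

5164.95 seconds

Running time = 309897 / (60) = 5164.95 s.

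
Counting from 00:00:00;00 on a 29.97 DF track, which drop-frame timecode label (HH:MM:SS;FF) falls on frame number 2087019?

19:20:36;27

Each 10-minute DF block holds 10 × 60 × 30 − 9 × 2 = 17982 frames. 2087019 ÷ 17982 → 116 full blocks, remainder 1107.
Within the partial block the first minute is 1800 frames and each further minute 1798, so 0 further minute boundaries passed. Total skipped labels = 18 × 116 + 2 × 0 = 2088.
Non-drop label index = 2087019 + 2088 = 2089107; at 30 labels/s that is 19:20:36:27, i.e. DF 19:20:36;27.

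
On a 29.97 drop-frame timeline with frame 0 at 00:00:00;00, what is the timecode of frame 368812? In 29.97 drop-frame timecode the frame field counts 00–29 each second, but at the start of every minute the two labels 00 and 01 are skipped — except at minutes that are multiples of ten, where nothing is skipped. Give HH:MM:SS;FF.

Each 10-minute DF block holds 10 × 60 × 30 − 9 × 2 = 17982 frames. 368812 ÷ 17982 → 20 full blocks, remainder 9172.
Within the partial block the first minute is 1800 frames and each further minute 1798, so 5 further minute boundaries passed. Total skipped labels = 18 × 20 + 2 × 5 = 370.
Non-drop label index = 368812 + 370 = 369182; at 30 labels/s that is 03:25:06:02, i.e. DF 03:25:06;02.

03:25:06;02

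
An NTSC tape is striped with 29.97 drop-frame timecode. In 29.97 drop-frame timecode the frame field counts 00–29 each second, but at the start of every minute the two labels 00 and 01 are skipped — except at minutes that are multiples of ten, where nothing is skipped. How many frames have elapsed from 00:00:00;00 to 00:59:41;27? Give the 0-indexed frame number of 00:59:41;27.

As if non-drop at 30 labels/s: (0 × 3600 + 59 × 60 + 41) × 30 + 27 = 107457.
Minute boundaries passed: 59; those not divisible by 10: 59 − 5 = 54; dropped labels = 2 × 54 = 108.
Actual frame index = 107457 − 108 = 107349.

107349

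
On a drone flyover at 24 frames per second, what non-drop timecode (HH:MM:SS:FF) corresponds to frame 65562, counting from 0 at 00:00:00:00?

00:45:31:18

65562 ÷ 24 = 2731 full seconds, remainder 18 frames.
2731 s = 0 h 45 min 31 s.
Timecode: 00:45:31:18.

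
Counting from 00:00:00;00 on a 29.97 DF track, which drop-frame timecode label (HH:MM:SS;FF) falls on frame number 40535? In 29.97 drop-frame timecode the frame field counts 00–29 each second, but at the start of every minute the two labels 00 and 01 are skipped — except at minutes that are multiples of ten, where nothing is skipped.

Ten DF minutes hold 17982 frames, so frame 40535 lies in block 2 (frames 35964–53945) with 4571 frames into that block.
The block's first minute is 1800 frames and the rest 1798 each; 4571 frames reaches minute 2, so 2 × 18 + 2 × 2 = 40 labels have been skipped so far.
Adding those back, label number 40535 + 40 = 40575 at 30 labels/s is 1352 s + 15 f = 0 h 22 min 32 s frame 15, i.e. 00:22:32;15.

00:22:32;15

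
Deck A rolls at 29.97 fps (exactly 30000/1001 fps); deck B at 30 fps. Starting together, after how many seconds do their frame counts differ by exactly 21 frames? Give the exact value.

The gap grows by |30 − 30000/1001| = 30/1001 frames per second.
Time for a 21-frame gap: 21 ÷ (30/1001) = 700.7 s.

700.7 seconds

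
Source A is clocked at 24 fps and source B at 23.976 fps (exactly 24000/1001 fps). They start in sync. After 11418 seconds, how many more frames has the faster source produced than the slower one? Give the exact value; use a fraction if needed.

24912/91 frames

A emits 24 × 11418 = 274032 frames; B emits 24000/1001 × 11418 = 24912000/91.
Difference = 24912/91 frames (≈ 273.7582); B is behind A.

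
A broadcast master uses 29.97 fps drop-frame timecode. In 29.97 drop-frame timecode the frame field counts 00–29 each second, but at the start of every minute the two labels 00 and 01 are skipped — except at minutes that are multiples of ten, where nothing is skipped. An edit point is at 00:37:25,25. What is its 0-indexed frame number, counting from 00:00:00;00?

As if non-drop at 30 labels/s: (0 × 3600 + 37 × 60 + 25) × 30 + 25 = 67375.
Minute boundaries passed: 37; those not divisible by 10: 37 − 3 = 34; dropped labels = 2 × 34 = 68.
Actual frame index = 67375 − 68 = 67307.

67307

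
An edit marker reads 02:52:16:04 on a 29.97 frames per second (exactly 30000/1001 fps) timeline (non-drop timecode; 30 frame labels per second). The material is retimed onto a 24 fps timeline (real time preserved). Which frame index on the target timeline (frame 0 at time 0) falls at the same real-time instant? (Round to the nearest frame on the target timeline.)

frame 248315

Source frame index: (2×3600 + 52×60 + 16) × 30 + 4 = 310084.
Real time: 310084 / (30000/1001) = 77598521/7500 s.
Target frame: (77598521/7500) × (24) = 155197042/625 ≈ 248315.267 → 248315.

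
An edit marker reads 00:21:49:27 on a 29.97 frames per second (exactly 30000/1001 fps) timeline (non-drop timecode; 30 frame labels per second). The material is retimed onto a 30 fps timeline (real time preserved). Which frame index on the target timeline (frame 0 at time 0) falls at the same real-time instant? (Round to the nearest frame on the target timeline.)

Source frame index: (0×3600 + 21×60 + 49) × 30 + 27 = 39297.
Real time: 39297 / (30000/1001) = 13112099/10000 s.
Target frame: (13112099/10000) × (30) = 39336297/1000 ≈ 39336.297 → 39336.

frame 39336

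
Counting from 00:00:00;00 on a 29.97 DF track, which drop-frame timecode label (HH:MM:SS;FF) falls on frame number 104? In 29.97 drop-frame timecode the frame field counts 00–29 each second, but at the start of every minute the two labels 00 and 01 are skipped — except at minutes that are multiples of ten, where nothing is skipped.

Each 10-minute DF block holds 10 × 60 × 30 − 9 × 2 = 17982 frames. 104 ÷ 17982 → 0 full blocks, remainder 104.
Within the partial block the first minute is 1800 frames and each further minute 1798, so 0 further minute boundaries passed. Total skipped labels = 18 × 0 + 2 × 0 = 0.
Non-drop label index = 104 + 0 = 104; at 30 labels/s that is 00:00:03:14, i.e. DF 00:00:03;14.

00:00:03;14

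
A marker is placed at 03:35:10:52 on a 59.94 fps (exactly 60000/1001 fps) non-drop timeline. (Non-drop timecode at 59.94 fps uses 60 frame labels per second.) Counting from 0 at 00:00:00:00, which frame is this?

774652

Total seconds to the label: (3 × 3600 + 35 × 60 + 10) = 12910.
Frame index = 12910 × 60 + 52 = 774652.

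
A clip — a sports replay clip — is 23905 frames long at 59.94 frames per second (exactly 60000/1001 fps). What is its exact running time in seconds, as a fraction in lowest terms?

4785781/12000 seconds

Running time = 23905 ÷ (60000/1001) = 23905 × 1001/60000 = 4785781/12000 s.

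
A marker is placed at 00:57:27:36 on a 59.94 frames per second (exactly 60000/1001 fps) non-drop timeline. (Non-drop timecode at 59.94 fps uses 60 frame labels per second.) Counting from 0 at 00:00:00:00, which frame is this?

frame 206856

Total seconds to the label: (0 × 3600 + 57 × 60 + 27) = 3447.
Frame index = 3447 × 60 + 36 = 206856.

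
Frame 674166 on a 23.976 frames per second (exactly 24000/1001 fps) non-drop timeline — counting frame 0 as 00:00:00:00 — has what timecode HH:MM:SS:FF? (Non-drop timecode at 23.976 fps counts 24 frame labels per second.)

07:48:10:06

674166 ÷ 24 = 28090 full seconds, remainder 6 frames.
28090 s = 7 h 48 min 10 s.
Timecode: 07:48:10:06.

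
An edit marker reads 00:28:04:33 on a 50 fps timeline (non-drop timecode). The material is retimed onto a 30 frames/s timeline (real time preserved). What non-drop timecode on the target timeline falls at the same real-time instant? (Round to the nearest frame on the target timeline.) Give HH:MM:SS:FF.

Source frame index: (0×3600 + 28×60 + 4) × 50 + 33 = 84233.
Real time: 84233 / (50) = 84233/50 s.
Target frame: (84233/50) × (30) = 252699/5 ≈ 50539.800 → 50540.
At 30 labels/s: frame 50540 → 00:28:04:20.

00:28:04:20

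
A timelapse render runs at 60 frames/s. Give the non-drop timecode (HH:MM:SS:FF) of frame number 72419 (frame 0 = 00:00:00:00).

72419 ÷ 60 = 1206 full seconds, remainder 59 frames.
1206 s = 0 h 20 min 6 s.
Timecode: 00:20:06:59.

00:20:06:59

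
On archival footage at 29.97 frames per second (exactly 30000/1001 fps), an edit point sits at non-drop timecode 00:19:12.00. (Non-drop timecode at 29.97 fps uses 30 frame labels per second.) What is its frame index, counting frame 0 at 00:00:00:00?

frame 34560

Total seconds to the label: (0 × 3600 + 19 × 60 + 12) = 1152.
Frame index = 1152 × 30 + 0 = 34560.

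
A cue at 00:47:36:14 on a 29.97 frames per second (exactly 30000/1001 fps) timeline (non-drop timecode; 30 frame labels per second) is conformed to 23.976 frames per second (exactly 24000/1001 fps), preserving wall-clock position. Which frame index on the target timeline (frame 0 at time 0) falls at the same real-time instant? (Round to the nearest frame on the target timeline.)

Source frame index: (0×3600 + 47×60 + 36) × 30 + 14 = 85694.
Real time: 85694 / (30000/1001) = 42889847/15000 s.
Target frame: (42889847/15000) × (24000/1001) = 342776/5 ≈ 68555.200 → 68555.

frame 68555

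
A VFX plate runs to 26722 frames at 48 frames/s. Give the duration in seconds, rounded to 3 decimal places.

Running time = 26722 × 1/48 = 13361/24 s ≈ 556.708 s.

556.708 seconds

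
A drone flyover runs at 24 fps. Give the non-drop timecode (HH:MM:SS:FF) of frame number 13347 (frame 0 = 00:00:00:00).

00:09:16:03

13347 ÷ 24 = 556 full seconds, remainder 3 frames.
556 s = 0 h 9 min 16 s.
Timecode: 00:09:16:03.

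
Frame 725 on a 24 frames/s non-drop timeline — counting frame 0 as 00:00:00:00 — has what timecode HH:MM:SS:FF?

725 ÷ 24 = 30 full seconds, remainder 5 frames.
30 s = 0 h 0 min 30 s.
Timecode: 00:00:30:05.

00:00:30:05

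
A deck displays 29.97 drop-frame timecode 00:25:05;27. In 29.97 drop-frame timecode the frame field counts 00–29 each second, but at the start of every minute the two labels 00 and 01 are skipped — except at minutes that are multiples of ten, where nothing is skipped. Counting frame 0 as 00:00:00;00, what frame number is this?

Complete 10-minute blocks: 2, each 17982 frames → 35964.
Remaining 5 whole minutes in the current block: 1800 + 4 × 1798 = 8992 frames.
Within the current minute: 5 × 30 + 27 − 2 = 175 (labels ;00/;01 skipped at this minute). Total = 35964 + 8992 + 175 = 45131.

45131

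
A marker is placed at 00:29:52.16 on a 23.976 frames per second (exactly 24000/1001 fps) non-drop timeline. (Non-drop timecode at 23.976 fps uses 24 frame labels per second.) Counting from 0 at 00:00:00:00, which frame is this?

Total seconds to the label: (0 × 3600 + 29 × 60 + 52) = 1792.
Frame index = 1792 × 24 + 16 = 43024.

frame 43024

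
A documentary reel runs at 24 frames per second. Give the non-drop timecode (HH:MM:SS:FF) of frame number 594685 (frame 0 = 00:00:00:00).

594685 ÷ 24 = 24778 full seconds, remainder 13 frames.
24778 s = 6 h 52 min 58 s.
Timecode: 06:52:58:13.

06:52:58:13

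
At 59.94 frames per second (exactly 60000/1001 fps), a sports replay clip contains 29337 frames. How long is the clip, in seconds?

489.43895 seconds

Running time = 29337 / (60000/1001) = 489.43895 s.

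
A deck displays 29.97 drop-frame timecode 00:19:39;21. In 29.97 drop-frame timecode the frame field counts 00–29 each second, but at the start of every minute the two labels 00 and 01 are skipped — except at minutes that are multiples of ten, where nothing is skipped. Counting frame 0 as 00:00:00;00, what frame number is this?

As if non-drop at 30 labels/s: (0 × 3600 + 19 × 60 + 39) × 30 + 21 = 35391.
Minute boundaries passed: 19; those not divisible by 10: 19 − 1 = 18; dropped labels = 2 × 18 = 36.
Actual frame index = 35391 − 36 = 35355.

35355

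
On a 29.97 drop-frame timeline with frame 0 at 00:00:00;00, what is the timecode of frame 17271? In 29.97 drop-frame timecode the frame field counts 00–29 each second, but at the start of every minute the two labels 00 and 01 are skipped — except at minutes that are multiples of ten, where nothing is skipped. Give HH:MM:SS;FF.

00:09:36;09

Each 10-minute DF block holds 10 × 60 × 30 − 9 × 2 = 17982 frames. 17271 ÷ 17982 → 0 full blocks, remainder 17271.
Within the partial block the first minute is 1800 frames and each further minute 1798, so 9 further minute boundaries passed. Total skipped labels = 18 × 0 + 2 × 9 = 18.
Non-drop label index = 17271 + 18 = 17289; at 30 labels/s that is 00:09:36:09, i.e. DF 00:09:36;09.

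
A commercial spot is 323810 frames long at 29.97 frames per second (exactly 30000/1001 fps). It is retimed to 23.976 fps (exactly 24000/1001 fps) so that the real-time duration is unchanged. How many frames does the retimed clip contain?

Target frames = source frames × (target rate / source rate) = 323810 × (24000/1001)/(30000/1001) = 323810 × 4/5 = 259048.

259048 frames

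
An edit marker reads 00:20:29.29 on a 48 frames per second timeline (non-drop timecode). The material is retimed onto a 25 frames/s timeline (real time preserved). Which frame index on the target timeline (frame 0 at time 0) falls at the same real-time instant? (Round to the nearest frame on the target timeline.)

Source frame index: (0×3600 + 20×60 + 29) × 48 + 29 = 59021.
Real time: 59021 / (48) = 59021/48 s.
Target frame: (59021/48) × (25) = 1475525/48 ≈ 30740.104 → 30740.

frame 30740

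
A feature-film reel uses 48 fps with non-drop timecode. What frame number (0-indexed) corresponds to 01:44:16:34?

Total seconds to the label: (1 × 3600 + 44 × 60 + 16) = 6256.
Frame index = 6256 × 48 + 34 = 300322.

frame 300322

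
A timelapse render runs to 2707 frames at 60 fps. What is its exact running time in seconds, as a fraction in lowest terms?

2707/60 seconds

Running time = 2707 ÷ (60) = 2707 × 1/60 = 2707/60 s.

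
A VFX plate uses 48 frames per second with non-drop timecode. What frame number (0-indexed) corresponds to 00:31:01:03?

Total seconds to the label: (0 × 3600 + 31 × 60 + 1) = 1861.
Frame index = 1861 × 48 + 3 = 89331.

frame 89331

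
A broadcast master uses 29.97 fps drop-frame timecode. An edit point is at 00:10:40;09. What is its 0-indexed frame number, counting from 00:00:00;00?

As if non-drop at 30 labels/s: (0 × 3600 + 10 × 60 + 40) × 30 + 9 = 19209.
Minute boundaries passed: 10; those not divisible by 10: 10 − 1 = 9; dropped labels = 2 × 9 = 18.
Actual frame index = 19209 − 18 = 19191.

19191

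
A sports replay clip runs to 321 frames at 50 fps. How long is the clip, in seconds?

Running time = 321 / (50) = 6.42 s.

6.42 seconds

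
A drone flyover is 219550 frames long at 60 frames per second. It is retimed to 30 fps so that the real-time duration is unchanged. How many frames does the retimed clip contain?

Frames at target rate = 219550 × (30) / (60) = 109775.

109775 frames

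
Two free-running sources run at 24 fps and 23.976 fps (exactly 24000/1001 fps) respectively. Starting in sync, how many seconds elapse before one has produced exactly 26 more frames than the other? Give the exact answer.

13013/12 seconds

The gap grows by |24000/1001 − 24| = 24/1001 frames per second.
Time for a 26-frame gap: 26 ÷ (24/1001) = 13013/12 s.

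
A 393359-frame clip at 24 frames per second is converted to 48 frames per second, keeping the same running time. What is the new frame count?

786718 frames

Frames at target rate = 393359 × (48) / (24) = 786718.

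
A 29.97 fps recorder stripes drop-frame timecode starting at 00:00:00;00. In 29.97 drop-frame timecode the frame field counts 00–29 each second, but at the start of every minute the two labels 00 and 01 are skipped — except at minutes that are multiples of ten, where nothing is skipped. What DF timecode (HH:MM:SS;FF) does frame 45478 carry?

00:25:17;14

Each 10-minute DF block holds 10 × 60 × 30 − 9 × 2 = 17982 frames. 45478 ÷ 17982 → 2 full blocks, remainder 9514.
Within the partial block the first minute is 1800 frames and each further minute 1798, so 5 further minute boundaries passed. Total skipped labels = 18 × 2 + 2 × 5 = 46.
Non-drop label index = 45478 + 46 = 45524; at 30 labels/s that is 00:25:17:14, i.e. DF 00:25:17;14.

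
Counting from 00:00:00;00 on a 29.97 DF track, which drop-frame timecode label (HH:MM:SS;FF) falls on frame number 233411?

02:09:48;05

Each 10-minute DF block holds 10 × 60 × 30 − 9 × 2 = 17982 frames. 233411 ÷ 17982 → 12 full blocks, remainder 17627.
Within the partial block the first minute is 1800 frames and each further minute 1798, so 9 further minute boundaries passed. Total skipped labels = 18 × 12 + 2 × 9 = 234.
Non-drop label index = 233411 + 234 = 233645; at 30 labels/s that is 02:09:48:05, i.e. DF 02:09:48;05.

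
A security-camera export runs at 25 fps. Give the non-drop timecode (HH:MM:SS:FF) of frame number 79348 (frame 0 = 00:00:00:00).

00:52:53:23

79348 ÷ 25 = 3173 full seconds, remainder 23 frames.
3173 s = 0 h 52 min 53 s.
Timecode: 00:52:53:23.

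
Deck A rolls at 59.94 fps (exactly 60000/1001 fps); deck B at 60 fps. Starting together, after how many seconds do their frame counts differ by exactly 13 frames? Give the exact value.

The gap grows by |60 − 60000/1001| = 60/1001 frames per second.
Time for a 13-frame gap: 13 ÷ (60/1001) = 13013/60 s.

13013/60 seconds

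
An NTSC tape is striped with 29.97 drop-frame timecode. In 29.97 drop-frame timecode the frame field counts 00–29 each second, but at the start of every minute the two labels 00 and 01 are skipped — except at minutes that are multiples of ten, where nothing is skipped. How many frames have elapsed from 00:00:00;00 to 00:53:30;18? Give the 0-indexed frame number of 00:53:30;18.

96222

As if non-drop at 30 labels/s: (0 × 3600 + 53 × 60 + 30) × 30 + 18 = 96318.
Minute boundaries passed: 53; those not divisible by 10: 53 − 5 = 48; dropped labels = 2 × 48 = 96.
Actual frame index = 96318 − 96 = 96222.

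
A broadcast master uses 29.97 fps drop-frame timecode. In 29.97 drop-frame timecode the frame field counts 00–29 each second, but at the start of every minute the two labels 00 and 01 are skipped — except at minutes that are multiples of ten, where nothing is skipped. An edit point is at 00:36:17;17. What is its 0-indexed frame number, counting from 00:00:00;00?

Complete 10-minute blocks: 3, each 17982 frames → 53946.
Remaining 6 whole minutes in the current block: 1800 + 5 × 1798 = 10790 frames.
Within the current minute: 17 × 30 + 17 − 2 = 525 (labels ;00/;01 skipped at this minute). Total = 53946 + 10790 + 525 = 65261.

65261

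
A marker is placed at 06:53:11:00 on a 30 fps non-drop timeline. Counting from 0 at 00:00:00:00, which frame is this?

Total seconds to the label: (6 × 3600 + 53 × 60 + 11) = 24791.
Frame index = 24791 × 30 + 0 = 743730.

743730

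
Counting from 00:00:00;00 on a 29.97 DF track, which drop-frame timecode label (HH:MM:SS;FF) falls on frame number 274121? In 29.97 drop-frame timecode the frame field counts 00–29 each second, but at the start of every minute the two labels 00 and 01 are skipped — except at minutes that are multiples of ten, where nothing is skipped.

02:32:26;15

Ten DF minutes hold 17982 frames, so frame 274121 lies in block 15 (frames 269730–287711) with 4391 frames into that block.
The block's first minute is 1800 frames and the rest 1798 each; 4391 frames reaches minute 2, so 15 × 18 + 2 × 2 = 274 labels have been skipped so far.
Adding those back, label number 274121 + 274 = 274395 at 30 labels/s is 9146 s + 15 f = 2 h 32 min 26 s frame 15, i.e. 02:32:26;15.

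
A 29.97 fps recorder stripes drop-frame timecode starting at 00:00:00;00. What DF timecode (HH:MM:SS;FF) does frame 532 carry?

Each 10-minute DF block holds 10 × 60 × 30 − 9 × 2 = 17982 frames. 532 ÷ 17982 → 0 full blocks, remainder 532.
Within the partial block the first minute is 1800 frames and each further minute 1798, so 0 further minute boundaries passed. Total skipped labels = 18 × 0 + 2 × 0 = 0.
Non-drop label index = 532 + 0 = 532; at 30 labels/s that is 00:00:17:22, i.e. DF 00:00:17;22.

00:00:17;22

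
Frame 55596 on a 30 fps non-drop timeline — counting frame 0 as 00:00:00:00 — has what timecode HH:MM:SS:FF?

55596 ÷ 30 = 1853 full seconds, remainder 6 frames.
1853 s = 0 h 30 min 53 s.
Timecode: 00:30:53:06.

00:30:53:06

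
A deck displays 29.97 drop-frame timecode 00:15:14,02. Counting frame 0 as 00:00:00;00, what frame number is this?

Complete 10-minute blocks: 1, each 17982 frames → 17982.
Remaining 5 whole minutes in the current block: 1800 + 4 × 1798 = 8992 frames.
Within the current minute: 14 × 30 + 2 − 2 = 420 (labels ;00/;01 skipped at this minute). Total = 17982 + 8992 + 420 = 27394.

27394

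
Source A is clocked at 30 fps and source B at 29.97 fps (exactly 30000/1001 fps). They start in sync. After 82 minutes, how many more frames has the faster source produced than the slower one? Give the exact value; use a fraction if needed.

147600/1001 frames

82 min = 4920 s.
A emits 30 × 4920 = 147600 frames; B emits 30000/1001 × 4920 = 147600000/1001.
Difference = 147600/1001 frames (≈ 147.4525); B is behind A.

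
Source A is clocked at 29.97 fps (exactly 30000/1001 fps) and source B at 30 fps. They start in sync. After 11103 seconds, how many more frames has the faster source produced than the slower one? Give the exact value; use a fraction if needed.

333090/1001 frames

A emits 30000/1001 × 11103 = 333090000/1001 frames; B emits 30 × 11103 = 333090.
Difference = 333090/1001 frames (≈ 332.7572); B is ahead of A.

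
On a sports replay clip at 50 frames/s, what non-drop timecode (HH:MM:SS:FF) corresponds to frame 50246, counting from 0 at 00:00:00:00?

50246 ÷ 50 = 1004 full seconds, remainder 46 frames.
1004 s = 0 h 16 min 44 s.
Timecode: 00:16:44:46.

00:16:44:46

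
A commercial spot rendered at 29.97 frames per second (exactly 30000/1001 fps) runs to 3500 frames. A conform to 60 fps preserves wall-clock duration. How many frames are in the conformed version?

7007 frames

Target frames = source frames × (target rate / source rate) = 3500 × (60)/(30000/1001) = 3500 × 1001/500 = 7007.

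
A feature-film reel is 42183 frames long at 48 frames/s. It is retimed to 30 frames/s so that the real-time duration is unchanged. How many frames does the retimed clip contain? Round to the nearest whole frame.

26364 frames

Frames at target rate = 42183 × (30) / (48) = 210915/8 ≈ 26364.375.
Nearest whole frame: 26364.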